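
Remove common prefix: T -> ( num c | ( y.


Common prefix: '('
Factored: T -> ( T', T' -> num c | y


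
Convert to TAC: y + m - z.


Break into single-operator statements:
t1 = y + m
t2 = t1 - z


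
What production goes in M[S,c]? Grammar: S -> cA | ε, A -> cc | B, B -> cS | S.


For [S, c]: 'c' ∈ FIRST(cA)
Entry: S -> cA


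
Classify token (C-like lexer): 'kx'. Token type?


Pattern: letter/underscore followed by alphanumerics, not a keyword
Type: IDENTIFIER


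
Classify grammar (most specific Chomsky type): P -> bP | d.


Right-linear: every RHS is a terminal or a terminal followed by one nonterminal
Classification: Type 3 (Regular)


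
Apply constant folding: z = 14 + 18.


14 + 18 = 32 at compile time
Optimized: z = 32


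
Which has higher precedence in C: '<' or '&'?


'<' is relational (level 7); '&' is bitwise AND (level 5)
Higher level binds tighter
'<' has higher precedence than '&'


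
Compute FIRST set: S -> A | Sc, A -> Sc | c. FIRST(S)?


Per alternative of S: FIRST(A) = {c}; FIRST(Sc) = {c}
FIRST(S) = {c}


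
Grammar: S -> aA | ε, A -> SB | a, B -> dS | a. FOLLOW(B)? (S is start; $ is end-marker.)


$ ∈ FOLLOW(S). For each A -> αBβ: add FIRST(β)\{ε} to FOLLOW(B); if β nullable, add FOLLOW(A).
FOLLOW(B) = {$, a, d}


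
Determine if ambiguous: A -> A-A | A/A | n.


'n-n/n' has two parse trees (no precedence encoded between - and /)
Ambiguous


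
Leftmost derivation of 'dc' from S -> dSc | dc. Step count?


Derivation: S => dc
Steps: 1


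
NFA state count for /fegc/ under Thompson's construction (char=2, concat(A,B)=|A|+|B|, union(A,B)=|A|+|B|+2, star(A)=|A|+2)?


Syntax tree has 4 char leaf(s), 0 union(s), 0 star(s)
chars contribute 4×2 = 8; each union adds +2; each star adds +2
Total: 8 + 0 + 0 = 8 states


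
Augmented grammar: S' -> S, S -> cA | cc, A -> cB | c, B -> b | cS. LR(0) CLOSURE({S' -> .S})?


Start: S' -> .S
For each item with dot before a nonterminal B, add B -> .γ for every B-production
Closure: [S' -> .S, S -> .cA, S -> .cc]


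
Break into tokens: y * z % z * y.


Scan left to right, longest-match per lexeme
Tokens: ID(y), OP(*), ID(z), OP(%), ID(z), OP(*), ID(y)


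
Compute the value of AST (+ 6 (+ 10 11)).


Evaluate inner: (+ 10 11) = 21
Evaluate root: (+ 6 21) = 27
Result: 27


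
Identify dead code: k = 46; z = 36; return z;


k is assigned but never read
Dead: 'k = 46'


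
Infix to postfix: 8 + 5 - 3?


Left to right (same or higher precedence on left)
Postfix: 8 5 + 3 -


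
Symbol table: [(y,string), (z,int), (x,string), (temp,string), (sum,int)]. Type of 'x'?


Lookup 'x' → type string


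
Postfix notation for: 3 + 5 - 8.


Left to right (same or higher precedence on left)
Postfix: 3 5 + 8 -


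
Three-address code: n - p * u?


Break into single-operator statements:
t1 = p * u
t2 = n - t1


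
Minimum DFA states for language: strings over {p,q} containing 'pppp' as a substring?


KMP-style automaton: 4 progress states + 1 absorbing accept = 5
Minimal DFA: 5 states


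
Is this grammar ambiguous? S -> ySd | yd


balanced y^n…d^n: each string has a unique parse
Unambiguous


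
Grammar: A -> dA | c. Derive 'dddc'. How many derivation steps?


Derivation: A => dA => ddA => dddA => dddc
Steps: 4


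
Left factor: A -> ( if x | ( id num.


Common prefix: '('
Factored: A -> ( A', A' -> if x | id num


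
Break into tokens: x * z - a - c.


Scan left to right, longest-match per lexeme
Tokens: ID(x), OP(*), ID(z), OP(-), ID(a), OP(-), ID(c)


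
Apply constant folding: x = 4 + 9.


4 + 9 = 13 at compile time
Optimized: x = 13


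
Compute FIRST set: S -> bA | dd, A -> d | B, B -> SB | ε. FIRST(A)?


Per alternative of A: FIRST(d) = {d}; FIRST(B) = {b, d, ε}
FIRST(A) = {b, d, ε}


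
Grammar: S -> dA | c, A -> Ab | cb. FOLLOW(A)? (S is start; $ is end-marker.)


$ ∈ FOLLOW(S). For each A -> αBβ: add FIRST(β)\{ε} to FOLLOW(B); if β nullable, add FOLLOW(A).
FOLLOW(A) = {$, b}


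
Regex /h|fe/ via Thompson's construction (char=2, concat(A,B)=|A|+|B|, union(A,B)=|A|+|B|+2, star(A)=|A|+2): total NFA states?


Syntax tree has 3 char leaf(s), 1 union(s), 0 star(s)
chars contribute 3×2 = 6; each union adds +2; each star adds +2
Total: 6 + 2 + 0 = 8 states


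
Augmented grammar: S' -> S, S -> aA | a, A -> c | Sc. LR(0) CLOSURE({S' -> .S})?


Start: S' -> .S
For each item with dot before a nonterminal B, add B -> .γ for every B-production
Closure: [S' -> .S, S -> .aA, S -> .a]


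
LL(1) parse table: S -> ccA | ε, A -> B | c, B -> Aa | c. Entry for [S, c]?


For [S, c]: 'c' ∈ FIRST(ccA)
Entry: S -> ccA


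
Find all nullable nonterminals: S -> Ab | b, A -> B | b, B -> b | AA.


A nonterminal is nullable iff some alternative derives ε (directly, or every symbol in it is nullable)
Nullable: {}


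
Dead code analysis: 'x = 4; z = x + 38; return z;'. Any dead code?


x is read by z's definition; z is returned
No dead code


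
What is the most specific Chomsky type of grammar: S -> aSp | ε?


Single nonterminal LHS, but a^n p^n is not regular
Classification: Type 2 (Context-Free)


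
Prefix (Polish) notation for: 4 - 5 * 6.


'*' binds tighter: tree is (- 4 (* 5 6))
Prefix: - 4 * 5 6


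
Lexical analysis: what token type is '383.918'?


Pattern: digits with a decimal point
Type: FLOAT_LITERAL


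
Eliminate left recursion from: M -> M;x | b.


Left-recursive alternatives: M;x; non-recursive: b
Introduce M': M -> bM', M' -> ;xM' | ε


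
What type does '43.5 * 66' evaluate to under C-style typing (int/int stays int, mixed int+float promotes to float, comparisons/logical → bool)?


Operand types: float * int
Rule: mixed int/float promotes to float; int/int stays int
Result type: float


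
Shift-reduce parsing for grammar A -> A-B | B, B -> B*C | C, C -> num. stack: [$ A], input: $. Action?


start symbol A on stack, input exhausted
Action: accept


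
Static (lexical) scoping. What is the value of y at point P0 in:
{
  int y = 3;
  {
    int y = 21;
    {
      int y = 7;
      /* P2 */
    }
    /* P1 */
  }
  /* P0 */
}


y declared in the same block as P0
y = 3


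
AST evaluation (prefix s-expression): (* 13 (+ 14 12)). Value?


Evaluate inner: (+ 14 12) = 26
Evaluate root: (* 13 26) = 338
Result: 338


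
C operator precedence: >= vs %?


'%' is multiplicative (level 10); '>=' is relational (level 7)
Higher level binds tighter
'%' has higher precedence than '>='


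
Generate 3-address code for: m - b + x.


Break into single-operator statements:
t1 = m - b
t2 = t1 + x


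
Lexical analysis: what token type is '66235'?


Pattern: digits only
Type: INTEGER_LITERAL


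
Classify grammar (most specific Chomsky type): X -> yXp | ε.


Single nonterminal LHS, but y^n p^n is not regular
Classification: Type 2 (Context-Free)


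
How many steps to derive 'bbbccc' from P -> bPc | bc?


Derivation: P => bPc => bbPcc => bbbccc
Steps: 3


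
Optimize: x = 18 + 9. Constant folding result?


18 + 9 = 27 at compile time
Optimized: x = 27


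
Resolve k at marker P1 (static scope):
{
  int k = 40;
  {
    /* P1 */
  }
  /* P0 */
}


P1's block does not declare k; resolves to the enclosing declaration at depth 0
k = 40


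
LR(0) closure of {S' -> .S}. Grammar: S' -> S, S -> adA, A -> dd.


Start: S' -> .S
For each item with dot before a nonterminal B, add B -> .γ for every B-production
Closure: [S' -> .S, S -> .adA]


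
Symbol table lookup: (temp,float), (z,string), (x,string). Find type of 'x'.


Lookup 'x' → type string


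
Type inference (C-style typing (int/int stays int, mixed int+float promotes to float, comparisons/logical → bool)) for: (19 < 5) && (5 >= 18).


Operand types: bool && bool
Rule: logical operators take bool operands and yield bool
Result type: bool


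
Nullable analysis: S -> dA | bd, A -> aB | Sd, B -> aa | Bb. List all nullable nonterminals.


A nonterminal is nullable iff some alternative derives ε (directly, or every symbol in it is nullable)
Nullable: {}


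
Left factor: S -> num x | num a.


Common prefix: 'num'
Factored: S -> num S', S' -> x | a


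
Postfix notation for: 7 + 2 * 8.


* has higher precedence, evaluate 2*8 first
Postfix: 7 2 8 * +


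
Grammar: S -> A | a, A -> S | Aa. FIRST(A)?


Per alternative of A: FIRST(S) = {a}; FIRST(Aa) = {a}
FIRST(A) = {a}


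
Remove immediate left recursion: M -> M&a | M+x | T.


Left-recursive alternatives: M&a, M+x; non-recursive: T
Introduce M': M -> TM', M' -> &aM' | +xM' | ε


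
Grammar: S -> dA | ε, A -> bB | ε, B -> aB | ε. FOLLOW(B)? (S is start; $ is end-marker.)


$ ∈ FOLLOW(S). For each A -> αBβ: add FIRST(β)\{ε} to FOLLOW(B); if β nullable, add FOLLOW(A).
FOLLOW(B) = {$}


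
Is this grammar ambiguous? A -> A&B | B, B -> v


precedence layered via separate nonterminal B: deterministic
Unambiguous


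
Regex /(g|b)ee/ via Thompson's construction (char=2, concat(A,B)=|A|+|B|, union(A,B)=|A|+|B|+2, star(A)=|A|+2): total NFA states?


Syntax tree has 4 char leaf(s), 1 union(s), 0 star(s)
chars contribute 4×2 = 8; each union adds +2; each star adds +2
Total: 8 + 2 + 0 = 10 states


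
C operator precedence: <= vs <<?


'<<' is shift (level 8); '<=' is relational (level 7)
Higher level binds tighter
'<<' has higher precedence than '<='


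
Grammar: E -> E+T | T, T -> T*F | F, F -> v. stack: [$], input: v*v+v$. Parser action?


no handle on stack; shift 'v'
Action: shift


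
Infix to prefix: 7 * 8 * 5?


left-to-right (same/higher precedence on left): tree is (* (* 7 8) 5)
Prefix: * * 7 8 5


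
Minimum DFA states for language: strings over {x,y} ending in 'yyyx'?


Track the longest suffix of input matching a prefix of 'yyyx': 5 classes (prefixes of length 0..4)
Minimal DFA: 5 states


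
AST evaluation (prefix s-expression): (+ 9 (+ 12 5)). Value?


Evaluate inner: (+ 12 5) = 17
Evaluate root: (+ 9 17) = 26
Result: 26


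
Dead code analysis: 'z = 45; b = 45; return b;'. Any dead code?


z is assigned but never read
Dead: 'z = 45'


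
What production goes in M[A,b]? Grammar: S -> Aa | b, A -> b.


For [A, b]: 'b' ∈ FIRST(b)
Entry: A -> b


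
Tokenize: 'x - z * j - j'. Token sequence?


Scan left to right, longest-match per lexeme
Tokens: ID(x), OP(-), ID(z), OP(*), ID(j), OP(-), ID(j)


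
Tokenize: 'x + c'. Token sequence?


Scan left to right, longest-match per lexeme
Tokens: ID(x), OP(+), ID(c)


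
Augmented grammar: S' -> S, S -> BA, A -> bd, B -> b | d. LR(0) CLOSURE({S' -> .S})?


Start: S' -> .S
For each item with dot before a nonterminal B, add B -> .γ for every B-production
Closure: [S' -> .S, S -> .BA, B -> .b, B -> .d]


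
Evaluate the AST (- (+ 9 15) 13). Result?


Evaluate inner: (+ 9 15) = 24
Evaluate root: (- 24 13) = 11
Result: 11


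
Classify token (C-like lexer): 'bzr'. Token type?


Pattern: letter/underscore followed by alphanumerics, not a keyword
Type: IDENTIFIER


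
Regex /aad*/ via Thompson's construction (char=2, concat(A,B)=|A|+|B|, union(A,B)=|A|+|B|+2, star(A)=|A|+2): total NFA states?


Syntax tree has 3 char leaf(s), 0 union(s), 1 star(s)
chars contribute 3×2 = 6; each union adds +2; each star adds +2
Total: 6 + 0 + 2 = 8 states


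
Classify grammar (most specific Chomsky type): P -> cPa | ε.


Single nonterminal LHS, but c^n a^n is not regular
Classification: Type 2 (Context-Free)


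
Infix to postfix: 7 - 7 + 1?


Left to right (same or higher precedence on left)
Postfix: 7 7 - 1 +


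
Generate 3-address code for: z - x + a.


Break into single-operator statements:
t1 = z - x
t2 = t1 + a


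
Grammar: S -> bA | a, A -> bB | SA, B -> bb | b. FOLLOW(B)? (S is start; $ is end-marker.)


$ ∈ FOLLOW(S). For each A -> αBβ: add FIRST(β)\{ε} to FOLLOW(B); if β nullable, add FOLLOW(A).
FOLLOW(B) = {$, a, b}


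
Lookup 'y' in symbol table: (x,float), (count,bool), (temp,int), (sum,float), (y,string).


Lookup 'y' → type string


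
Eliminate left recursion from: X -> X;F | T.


Left-recursive alternatives: X;F; non-recursive: T
Introduce X': X -> TX', X' -> ;FX' | ε


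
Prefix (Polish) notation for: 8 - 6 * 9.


'*' binds tighter: tree is (- 8 (* 6 9))
Prefix: - 8 * 6 9


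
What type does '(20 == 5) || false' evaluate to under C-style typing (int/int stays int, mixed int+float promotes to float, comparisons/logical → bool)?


Operand types: bool || bool
Rule: logical operators take bool operands and yield bool
Result type: bool


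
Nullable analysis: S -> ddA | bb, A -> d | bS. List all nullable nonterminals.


A nonterminal is nullable iff some alternative derives ε (directly, or every symbol in it is nullable)
Nullable: {}


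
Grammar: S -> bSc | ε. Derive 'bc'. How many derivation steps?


Derivation: S => bSc => bc
Steps: 2


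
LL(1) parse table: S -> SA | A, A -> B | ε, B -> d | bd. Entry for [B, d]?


For [B, d]: 'd' ∈ FIRST(d)
Entry: B -> d


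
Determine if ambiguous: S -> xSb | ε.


balanced x^n…b^n: each string has a unique parse
Unambiguous


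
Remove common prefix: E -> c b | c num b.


Common prefix: 'c'
Factored: E -> c E', E' -> b | num b


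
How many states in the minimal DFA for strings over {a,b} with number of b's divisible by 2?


Track (count of b) mod 2: states 0..1, accept at 0
Minimal DFA: 2 states


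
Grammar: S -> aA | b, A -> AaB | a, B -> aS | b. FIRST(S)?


Per alternative of S: FIRST(aA) = {a}; FIRST(b) = {b}
FIRST(S) = {a, b}


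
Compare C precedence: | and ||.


'|' is bitwise OR (level 3); '||' is logical OR (level 1)
Higher level binds tighter
'|' has higher precedence than '||'


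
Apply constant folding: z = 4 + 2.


4 + 2 = 6 at compile time
Optimized: z = 6


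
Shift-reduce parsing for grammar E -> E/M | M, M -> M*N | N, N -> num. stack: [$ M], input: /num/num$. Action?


lookahead ∉ {*} so M won't extend; reduce E -> M
Action: reduce (E -> M)


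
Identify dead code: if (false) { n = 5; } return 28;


condition is constant false, so the whole block is unreachable
Dead: 'if (false) { n = 5; }'


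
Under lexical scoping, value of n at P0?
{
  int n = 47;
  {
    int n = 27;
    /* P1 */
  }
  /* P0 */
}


n declared in the same block as P0
n = 47


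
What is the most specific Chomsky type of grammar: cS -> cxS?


LHS has context (more than one symbol) and |LHS| ≤ |RHS|
Classification: Type 1 (Context-Sensitive)


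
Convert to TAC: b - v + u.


Break into single-operator statements:
t1 = b - v
t2 = t1 + u


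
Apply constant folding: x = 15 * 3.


15 * 3 = 45 at compile time
Optimized: x = 45


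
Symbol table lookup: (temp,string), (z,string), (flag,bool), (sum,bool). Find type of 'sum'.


Lookup 'sum' → type bool


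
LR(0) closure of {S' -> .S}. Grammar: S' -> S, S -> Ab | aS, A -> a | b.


Start: S' -> .S
For each item with dot before a nonterminal B, add B -> .γ for every B-production
Closure: [S' -> .S, S -> .Ab, S -> .aS, A -> .a, A -> .b]


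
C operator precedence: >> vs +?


'+' is additive (level 9); '>>' is shift (level 8)
Higher level binds tighter
'+' has higher precedence than '>>'


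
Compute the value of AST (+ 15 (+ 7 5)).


Evaluate inner: (+ 7 5) = 12
Evaluate root: (+ 15 12) = 27
Result: 27


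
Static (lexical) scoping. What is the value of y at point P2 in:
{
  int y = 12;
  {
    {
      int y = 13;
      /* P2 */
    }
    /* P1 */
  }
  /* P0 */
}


y declared in the same block as P2
y = 13


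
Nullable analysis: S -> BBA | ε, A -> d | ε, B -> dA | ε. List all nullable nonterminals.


A nonterminal is nullable iff some alternative derives ε (directly, or every symbol in it is nullable)
Nullable: {A, B, S}


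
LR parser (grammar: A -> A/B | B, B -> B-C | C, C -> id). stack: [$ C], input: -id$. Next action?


'C' (not preceded by B-) is the handle for B -> C
Action: reduce (B -> C)


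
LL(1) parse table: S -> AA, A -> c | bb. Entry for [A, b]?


For [A, b]: 'b' ∈ FIRST(bb)
Entry: A -> bb


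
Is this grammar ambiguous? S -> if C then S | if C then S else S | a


dangling else: 'if C then if C then a else a' parses two ways
Ambiguous


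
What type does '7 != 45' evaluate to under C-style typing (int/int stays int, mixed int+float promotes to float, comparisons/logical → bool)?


Operand types: int != int
Rule: comparison yields bool
Result type: bool


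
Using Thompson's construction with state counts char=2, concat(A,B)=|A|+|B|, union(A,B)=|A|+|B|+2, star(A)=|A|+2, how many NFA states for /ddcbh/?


Syntax tree has 5 char leaf(s), 0 union(s), 0 star(s)
chars contribute 5×2 = 10; each union adds +2; each star adds +2
Total: 10 + 0 + 0 = 10 states


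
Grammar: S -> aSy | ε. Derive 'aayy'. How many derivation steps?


Derivation: S => aSy => aaSyy => aayy
Steps: 3


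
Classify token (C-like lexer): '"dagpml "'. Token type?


Pattern: double-quoted sequence
Type: STRING_LITERAL


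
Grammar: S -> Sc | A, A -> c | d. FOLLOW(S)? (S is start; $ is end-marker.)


$ ∈ FOLLOW(S). For each A -> αBβ: add FIRST(β)\{ε} to FOLLOW(B); if β nullable, add FOLLOW(A).
FOLLOW(S) = {$, c}


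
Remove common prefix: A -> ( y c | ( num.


Common prefix: '('
Factored: A -> ( A', A' -> y c | num


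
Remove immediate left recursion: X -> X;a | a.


Left-recursive alternatives: X;a; non-recursive: a
Introduce X': X -> aX', X' -> ;aX' | ε


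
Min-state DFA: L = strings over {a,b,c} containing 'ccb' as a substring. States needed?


KMP-style automaton: 3 progress states + 1 absorbing accept = 4
Minimal DFA: 4 states


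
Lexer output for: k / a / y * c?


Scan left to right, longest-match per lexeme
Tokens: ID(k), OP(/), ID(a), OP(/), ID(y), OP(*), ID(c)


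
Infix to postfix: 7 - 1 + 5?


Left to right (same or higher precedence on left)
Postfix: 7 1 - 5 +


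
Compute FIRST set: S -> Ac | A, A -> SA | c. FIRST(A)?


Per alternative of A: FIRST(SA) = {c}; FIRST(c) = {c}
FIRST(A) = {c}


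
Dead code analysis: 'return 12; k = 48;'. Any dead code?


statement follows a return and is unreachable
Dead: 'k = 48'


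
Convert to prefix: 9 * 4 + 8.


left-to-right (same/higher precedence on left): tree is (+ (* 9 4) 8)
Prefix: + * 9 4 8


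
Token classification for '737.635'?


Pattern: digits with a decimal point
Type: FLOAT_LITERAL


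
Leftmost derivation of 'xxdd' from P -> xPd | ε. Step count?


Derivation: P => xPd => xxPdd => xxdd
Steps: 3


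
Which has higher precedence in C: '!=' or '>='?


'>=' is relational (level 7); '!=' is equality (level 6)
Higher level binds tighter
'>=' has higher precedence than '!='


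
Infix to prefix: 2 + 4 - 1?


left-to-right (same/higher precedence on left): tree is (- (+ 2 4) 1)
Prefix: - + 2 4 1


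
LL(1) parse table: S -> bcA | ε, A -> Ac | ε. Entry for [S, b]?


For [S, b]: 'b' ∈ FIRST(bcA)
Entry: S -> bcA


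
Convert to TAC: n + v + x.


Break into single-operator statements:
t1 = n + v
t2 = t1 + x


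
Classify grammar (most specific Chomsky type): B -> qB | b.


Right-linear: every RHS is a terminal or a terminal followed by one nonterminal
Classification: Type 3 (Regular)


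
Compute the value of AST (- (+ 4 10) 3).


Evaluate inner: (+ 4 10) = 14
Evaluate root: (- 14 3) = 11
Result: 11


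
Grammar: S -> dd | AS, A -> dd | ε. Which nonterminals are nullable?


A nonterminal is nullable iff some alternative derives ε (directly, or every symbol in it is nullable)
Nullable: {A}


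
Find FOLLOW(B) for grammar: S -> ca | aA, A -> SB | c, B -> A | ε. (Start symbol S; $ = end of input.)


$ ∈ FOLLOW(S). For each A -> αBβ: add FIRST(β)\{ε} to FOLLOW(B); if β nullable, add FOLLOW(A).
FOLLOW(B) = {$, a, c}


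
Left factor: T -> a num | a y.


Common prefix: 'a'
Factored: T -> a T', T' -> num | y


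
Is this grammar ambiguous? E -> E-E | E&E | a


'a-a&a' has two parse trees (no precedence encoded between - and &)
Ambiguous


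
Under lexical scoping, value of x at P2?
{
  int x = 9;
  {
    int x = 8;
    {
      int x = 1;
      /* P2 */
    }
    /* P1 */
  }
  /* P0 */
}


x declared in the same block as P2
x = 1


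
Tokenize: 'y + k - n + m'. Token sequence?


Scan left to right, longest-match per lexeme
Tokens: ID(y), OP(+), ID(k), OP(-), ID(n), OP(+), ID(m)


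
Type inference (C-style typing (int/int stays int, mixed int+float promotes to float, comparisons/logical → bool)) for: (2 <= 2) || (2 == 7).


Operand types: bool || bool
Rule: logical operators take bool operands and yield bool
Result type: bool


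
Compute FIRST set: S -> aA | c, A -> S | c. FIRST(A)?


Per alternative of A: FIRST(S) = {a, c}; FIRST(c) = {c}
FIRST(A) = {a, c}


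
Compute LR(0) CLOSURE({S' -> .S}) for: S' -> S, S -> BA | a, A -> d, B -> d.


Start: S' -> .S
For each item with dot before a nonterminal B, add B -> .γ for every B-production
Closure: [S' -> .S, S -> .BA, S -> .a, B -> .d]


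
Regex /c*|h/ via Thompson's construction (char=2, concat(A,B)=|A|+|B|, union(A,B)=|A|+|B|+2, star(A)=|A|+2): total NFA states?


Syntax tree has 2 char leaf(s), 1 union(s), 1 star(s)
chars contribute 2×2 = 4; each union adds +2; each star adds +2
Total: 4 + 2 + 2 = 8 states


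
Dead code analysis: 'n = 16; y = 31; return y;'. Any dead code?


n is assigned but never read
Dead: 'n = 16'


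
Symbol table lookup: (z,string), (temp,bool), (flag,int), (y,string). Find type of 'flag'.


Lookup 'flag' → type int


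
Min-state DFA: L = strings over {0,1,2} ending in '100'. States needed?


Track the longest suffix of input matching a prefix of '100': 4 classes (prefixes of length 0..3)
Minimal DFA: 4 states


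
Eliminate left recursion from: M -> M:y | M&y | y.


Left-recursive alternatives: M:y, M&y; non-recursive: y
Introduce M': M -> yM', M' -> :yM' | &yM' | ε


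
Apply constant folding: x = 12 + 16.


12 + 16 = 28 at compile time
Optimized: x = 28


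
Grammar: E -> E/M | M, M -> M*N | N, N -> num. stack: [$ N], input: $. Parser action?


'N' (not preceded by M*) is the handle for M -> N
Action: reduce (M -> N)


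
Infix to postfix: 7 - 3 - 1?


Left to right (same or higher precedence on left)
Postfix: 7 3 - 1 -


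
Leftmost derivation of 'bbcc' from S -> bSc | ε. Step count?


Derivation: S => bSc => bbScc => bbcc
Steps: 3


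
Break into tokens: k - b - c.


Scan left to right, longest-match per lexeme
Tokens: ID(k), OP(-), ID(b), OP(-), ID(c)


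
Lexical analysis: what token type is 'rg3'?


Pattern: letter/underscore followed by alphanumerics, not a keyword
Type: IDENTIFIER


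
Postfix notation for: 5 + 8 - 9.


Left to right (same or higher precedence on left)
Postfix: 5 8 + 9 -


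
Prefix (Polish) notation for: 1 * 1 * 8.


left-to-right (same/higher precedence on left): tree is (* (* 1 1) 8)
Prefix: * * 1 1 8


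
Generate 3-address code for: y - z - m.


Break into single-operator statements:
t1 = y - z
t2 = t1 - m


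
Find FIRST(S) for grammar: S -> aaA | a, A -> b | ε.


Per alternative of S: FIRST(aaA) = {a}; FIRST(a) = {a}
FIRST(S) = {a}


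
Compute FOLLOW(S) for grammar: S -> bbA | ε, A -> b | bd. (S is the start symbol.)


$ ∈ FOLLOW(S). For each A -> αBβ: add FIRST(β)\{ε} to FOLLOW(B); if β nullable, add FOLLOW(A).
FOLLOW(S) = {$}


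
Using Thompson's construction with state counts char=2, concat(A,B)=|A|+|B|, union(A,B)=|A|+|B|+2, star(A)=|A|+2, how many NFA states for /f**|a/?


Syntax tree has 2 char leaf(s), 1 union(s), 2 star(s)
chars contribute 2×2 = 4; each union adds +2; each star adds +2
Total: 4 + 2 + 4 = 10 states


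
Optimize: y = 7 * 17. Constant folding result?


7 * 17 = 119 at compile time
Optimized: y = 119


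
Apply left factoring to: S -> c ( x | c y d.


Common prefix: 'c'
Factored: S -> c S', S' -> ( x | y d


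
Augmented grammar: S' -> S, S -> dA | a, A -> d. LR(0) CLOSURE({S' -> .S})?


Start: S' -> .S
For each item with dot before a nonterminal B, add B -> .γ for every B-production
Closure: [S' -> .S, S -> .dA, S -> .a]


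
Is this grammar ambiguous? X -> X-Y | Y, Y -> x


precedence layered via separate nonterminal Y: deterministic
Unambiguous


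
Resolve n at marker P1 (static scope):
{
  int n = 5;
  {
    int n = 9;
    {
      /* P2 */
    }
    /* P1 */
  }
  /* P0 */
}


n declared in the same block as P1
n = 9


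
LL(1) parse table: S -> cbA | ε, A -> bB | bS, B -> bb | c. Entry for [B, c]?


For [B, c]: 'c' ∈ FIRST(c)
Entry: B -> c


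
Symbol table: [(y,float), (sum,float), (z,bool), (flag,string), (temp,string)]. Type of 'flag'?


Lookup 'flag' → type string


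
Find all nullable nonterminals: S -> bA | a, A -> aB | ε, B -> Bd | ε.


A nonterminal is nullable iff some alternative derives ε (directly, or every symbol in it is nullable)
Nullable: {A, B}


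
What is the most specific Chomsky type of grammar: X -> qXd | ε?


Single nonterminal LHS, but q^n d^n is not regular
Classification: Type 2 (Context-Free)


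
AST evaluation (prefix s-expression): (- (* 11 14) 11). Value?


Evaluate inner: (* 11 14) = 154
Evaluate root: (- 154 11) = 143
Result: 143


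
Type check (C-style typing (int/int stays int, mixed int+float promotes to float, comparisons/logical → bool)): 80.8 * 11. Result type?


Operand types: float * int
Rule: mixed int/float promotes to float; int/int stays int
Result type: float


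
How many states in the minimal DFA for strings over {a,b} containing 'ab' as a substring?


KMP-style automaton: 2 progress states + 1 absorbing accept = 3
Minimal DFA: 3 states


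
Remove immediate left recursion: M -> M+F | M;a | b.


Left-recursive alternatives: M+F, M;a; non-recursive: b
Introduce M': M -> bM', M' -> +FM' | ;aM' | ε


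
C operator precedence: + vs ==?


'+' is additive (level 9); '==' is equality (level 6)
Higher level binds tighter
'+' has higher precedence than '=='


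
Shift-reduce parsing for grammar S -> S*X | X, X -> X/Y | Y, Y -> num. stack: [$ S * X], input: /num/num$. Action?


'/' can extend X; shift to build X -> X/Y
Action: shift


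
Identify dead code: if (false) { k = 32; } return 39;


condition is constant false, so the whole block is unreachable
Dead: 'if (false) { k = 32; }'


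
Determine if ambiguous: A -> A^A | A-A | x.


'x^x-x' has two parse trees (no precedence encoded between ^ and -)
Ambiguous


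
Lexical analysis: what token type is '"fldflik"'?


Pattern: double-quoted sequence
Type: STRING_LITERAL


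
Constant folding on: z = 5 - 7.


5 - 7 = -2 at compile time
Optimized: z = -2


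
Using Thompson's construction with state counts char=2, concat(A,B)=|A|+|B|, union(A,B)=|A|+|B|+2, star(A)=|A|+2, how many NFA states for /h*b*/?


Syntax tree has 2 char leaf(s), 0 union(s), 2 star(s)
chars contribute 2×2 = 4; each union adds +2; each star adds +2
Total: 4 + 0 + 4 = 8 states


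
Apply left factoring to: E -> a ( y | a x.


Common prefix: 'a'
Factored: E -> a E', E' -> ( y | x


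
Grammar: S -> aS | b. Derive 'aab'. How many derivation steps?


Derivation: S => aS => aaS => aab
Steps: 3


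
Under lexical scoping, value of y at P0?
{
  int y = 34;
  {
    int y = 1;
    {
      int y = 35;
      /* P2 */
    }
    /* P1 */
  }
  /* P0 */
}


y declared in the same block as P0
y = 34


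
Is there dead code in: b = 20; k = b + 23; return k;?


b is read by k's definition; k is returned
No dead code


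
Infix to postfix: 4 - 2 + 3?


Left to right (same or higher precedence on left)
Postfix: 4 2 - 3 +


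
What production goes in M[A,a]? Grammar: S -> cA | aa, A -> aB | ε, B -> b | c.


For [A, a]: 'a' ∈ FIRST(aB)
Entry: A -> aB


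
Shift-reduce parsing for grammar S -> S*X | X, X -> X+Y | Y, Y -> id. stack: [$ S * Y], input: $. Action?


'Y' (not preceded by X+) is the handle for X -> Y
Action: reduce (X -> Y)


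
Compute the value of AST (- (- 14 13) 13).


Evaluate inner: (- 14 13) = 1
Evaluate root: (- 1 13) = -12
Result: -12


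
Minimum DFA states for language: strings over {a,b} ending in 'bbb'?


Track the longest suffix of input matching a prefix of 'bbb': 4 classes (prefixes of length 0..3)
Minimal DFA: 4 states


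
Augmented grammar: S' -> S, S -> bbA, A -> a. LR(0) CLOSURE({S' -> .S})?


Start: S' -> .S
For each item with dot before a nonterminal B, add B -> .γ for every B-production
Closure: [S' -> .S, S -> .bbA]


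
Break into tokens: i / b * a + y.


Scan left to right, longest-match per lexeme
Tokens: ID(i), OP(/), ID(b), OP(*), ID(a), OP(+), ID(y)


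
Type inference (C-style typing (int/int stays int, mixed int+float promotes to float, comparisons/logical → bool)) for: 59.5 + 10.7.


Operand types: float + float
Rule: mixed int/float promotes to float; int/int stays int
Result type: float


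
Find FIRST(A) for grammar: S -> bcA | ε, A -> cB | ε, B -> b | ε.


Per alternative of A: FIRST(cB) = {c}; FIRST(ε) = {ε}
FIRST(A) = {c, ε}


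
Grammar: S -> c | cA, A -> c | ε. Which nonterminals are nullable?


A nonterminal is nullable iff some alternative derives ε (directly, or every symbol in it is nullable)
Nullable: {A}


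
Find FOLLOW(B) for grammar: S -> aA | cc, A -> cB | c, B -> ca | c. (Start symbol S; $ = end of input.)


$ ∈ FOLLOW(S). For each A -> αBβ: add FIRST(β)\{ε} to FOLLOW(B); if β nullable, add FOLLOW(A).
FOLLOW(B) = {$}


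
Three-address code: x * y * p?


Break into single-operator statements:
t1 = x * y
t2 = t1 * p


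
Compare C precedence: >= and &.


'>=' is relational (level 7); '&' is bitwise AND (level 5)
Higher level binds tighter
'>=' has higher precedence than '&'


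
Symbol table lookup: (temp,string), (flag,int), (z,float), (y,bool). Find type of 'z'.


Lookup 'z' → type float


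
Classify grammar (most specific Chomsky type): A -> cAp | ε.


Single nonterminal LHS, but c^n p^n is not regular
Classification: Type 2 (Context-Free)


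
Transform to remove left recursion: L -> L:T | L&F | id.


Left-recursive alternatives: L:T, L&F; non-recursive: id
Introduce L': L -> idL', L' -> :TL' | &FL' | ε


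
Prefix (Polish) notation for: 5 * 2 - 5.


left-to-right (same/higher precedence on left): tree is (- (* 5 2) 5)
Prefix: - * 5 2 5


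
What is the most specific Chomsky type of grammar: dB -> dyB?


LHS has context (more than one symbol) and |LHS| ≤ |RHS|
Classification: Type 1 (Context-Sensitive)


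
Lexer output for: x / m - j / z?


Scan left to right, longest-match per lexeme
Tokens: ID(x), OP(/), ID(m), OP(-), ID(j), OP(/), ID(z)


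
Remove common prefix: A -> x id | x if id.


Common prefix: 'x'
Factored: A -> x A', A' -> id | if id


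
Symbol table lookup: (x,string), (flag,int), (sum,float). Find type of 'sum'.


Lookup 'sum' → type float


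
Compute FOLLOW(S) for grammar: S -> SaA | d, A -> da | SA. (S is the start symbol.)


$ ∈ FOLLOW(S). For each A -> αBβ: add FIRST(β)\{ε} to FOLLOW(B); if β nullable, add FOLLOW(A).
FOLLOW(S) = {$, a, d}


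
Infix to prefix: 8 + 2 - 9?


left-to-right (same/higher precedence on left): tree is (- (+ 8 2) 9)
Prefix: - + 8 2 9


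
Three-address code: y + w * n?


Break into single-operator statements:
t1 = w * n
t2 = y + t1


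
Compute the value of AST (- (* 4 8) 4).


Evaluate inner: (* 4 8) = 32
Evaluate root: (- 32 4) = 28
Result: 28


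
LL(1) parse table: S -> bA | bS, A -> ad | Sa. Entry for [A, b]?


For [A, b]: 'b' ∈ FIRST(Sa)
Entry: A -> Sa


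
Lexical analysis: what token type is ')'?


Pattern: delimiter/punctuation
Type: PUNCTUATION


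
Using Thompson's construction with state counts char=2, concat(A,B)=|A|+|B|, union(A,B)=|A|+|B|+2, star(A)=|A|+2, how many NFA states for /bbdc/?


Syntax tree has 4 char leaf(s), 0 union(s), 0 star(s)
chars contribute 4×2 = 8; each union adds +2; each star adds +2
Total: 8 + 0 + 0 = 8 states


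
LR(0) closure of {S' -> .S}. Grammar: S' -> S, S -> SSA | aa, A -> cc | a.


Start: S' -> .S
For each item with dot before a nonterminal B, add B -> .γ for every B-production
Closure: [S' -> .S, S -> .SSA, S -> .aa]


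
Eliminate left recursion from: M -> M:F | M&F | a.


Left-recursive alternatives: M:F, M&F; non-recursive: a
Introduce M': M -> aM', M' -> :FM' | &FM' | ε


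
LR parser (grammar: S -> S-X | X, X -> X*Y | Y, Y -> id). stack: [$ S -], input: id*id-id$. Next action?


no handle ('S-' is not any RHS); shift 'id'
Action: shift


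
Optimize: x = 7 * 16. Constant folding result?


7 * 16 = 112 at compile time
Optimized: x = 112


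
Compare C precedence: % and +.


'%' is multiplicative (level 10); '+' is additive (level 9)
Higher level binds tighter
'%' has higher precedence than '+'


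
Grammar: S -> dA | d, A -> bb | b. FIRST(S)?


Per alternative of S: FIRST(dA) = {d}; FIRST(d) = {d}
FIRST(S) = {d}


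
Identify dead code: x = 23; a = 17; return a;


x is assigned but never read
Dead: 'x = 23'


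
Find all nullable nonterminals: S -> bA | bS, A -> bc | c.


A nonterminal is nullable iff some alternative derives ε (directly, or every symbol in it is nullable)
Nullable: {}


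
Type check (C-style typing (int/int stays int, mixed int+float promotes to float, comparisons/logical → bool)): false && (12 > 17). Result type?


Operand types: bool && bool
Rule: logical operators take bool operands and yield bool
Result type: bool


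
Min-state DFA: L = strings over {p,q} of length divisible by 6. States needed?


Track length mod 6: states 0..5, accept at 0
Minimal DFA: 6 states


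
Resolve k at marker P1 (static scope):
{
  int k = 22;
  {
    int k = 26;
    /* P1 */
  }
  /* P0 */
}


k declared in the same block as P1
k = 26


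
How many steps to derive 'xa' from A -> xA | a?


Derivation: A => xA => xa
Steps: 2


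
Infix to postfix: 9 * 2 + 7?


Left to right (same or higher precedence on left)
Postfix: 9 2 * 7 +


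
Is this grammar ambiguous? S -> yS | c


right-linear, alternatives start with distinct terminals 'y' vs 'c': unique leftmost derivation
Unambiguous


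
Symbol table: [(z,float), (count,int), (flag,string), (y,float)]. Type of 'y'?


Lookup 'y' → type float


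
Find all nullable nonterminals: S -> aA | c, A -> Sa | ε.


A nonterminal is nullable iff some alternative derives ε (directly, or every symbol in it is nullable)
Nullable: {A}


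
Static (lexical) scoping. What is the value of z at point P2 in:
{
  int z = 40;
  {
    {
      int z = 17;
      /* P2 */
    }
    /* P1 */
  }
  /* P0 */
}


z declared in the same block as P2
z = 17


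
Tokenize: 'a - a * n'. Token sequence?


Scan left to right, longest-match per lexeme
Tokens: ID(a), OP(-), ID(a), OP(*), ID(n)


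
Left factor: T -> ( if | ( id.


Common prefix: '('
Factored: T -> ( T', T' -> if | id


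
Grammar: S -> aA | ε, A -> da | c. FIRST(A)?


Per alternative of A: FIRST(da) = {d}; FIRST(c) = {c}
FIRST(A) = {c, d}


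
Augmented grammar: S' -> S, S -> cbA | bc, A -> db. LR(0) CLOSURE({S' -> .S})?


Start: S' -> .S
For each item with dot before a nonterminal B, add B -> .γ for every B-production
Closure: [S' -> .S, S -> .cbA, S -> .bc]


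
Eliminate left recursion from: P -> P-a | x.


Left-recursive alternatives: P-a; non-recursive: x
Introduce P': P -> xP', P' -> -aP' | ε


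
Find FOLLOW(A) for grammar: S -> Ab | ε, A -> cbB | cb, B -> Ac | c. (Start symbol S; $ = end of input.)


$ ∈ FOLLOW(S). For each A -> αBβ: add FIRST(β)\{ε} to FOLLOW(B); if β nullable, add FOLLOW(A).
FOLLOW(A) = {b, c}


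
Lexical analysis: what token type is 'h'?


Pattern: letter/underscore followed by alphanumerics, not a keyword
Type: IDENTIFIER


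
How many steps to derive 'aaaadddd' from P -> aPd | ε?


Derivation: P => aPd => aaPdd => aaaPddd => aaaaPdddd => aaaadddd
Steps: 5


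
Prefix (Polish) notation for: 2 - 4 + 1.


left-to-right (same/higher precedence on left): tree is (+ (- 2 4) 1)
Prefix: + - 2 4 1


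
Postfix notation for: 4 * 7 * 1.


Left to right (same or higher precedence on left)
Postfix: 4 7 * 1 *


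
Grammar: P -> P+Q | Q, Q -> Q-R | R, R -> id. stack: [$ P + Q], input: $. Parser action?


handle 'P+Q' on top; lookahead ∈ FOLLOW(P) = {+, $}
Action: reduce (P -> P+Q)


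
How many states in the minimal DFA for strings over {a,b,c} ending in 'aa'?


Track the longest suffix of input matching a prefix of 'aa': 3 classes (prefixes of length 0..2)
Minimal DFA: 3 states


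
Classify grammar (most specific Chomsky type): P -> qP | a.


Right-linear: every RHS is a terminal or a terminal followed by one nonterminal
Classification: Type 3 (Regular)


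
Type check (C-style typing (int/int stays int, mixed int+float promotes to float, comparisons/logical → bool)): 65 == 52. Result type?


Operand types: int == int
Rule: comparison yields bool
Result type: bool


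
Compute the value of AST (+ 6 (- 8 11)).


Evaluate inner: (- 8 11) = -3
Evaluate root: (+ 6 -3) = 3
Result: 3


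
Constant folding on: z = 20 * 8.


20 * 8 = 160 at compile time
Optimized: z = 160


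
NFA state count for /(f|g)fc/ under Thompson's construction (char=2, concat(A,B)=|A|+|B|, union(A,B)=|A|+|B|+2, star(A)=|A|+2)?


Syntax tree has 4 char leaf(s), 1 union(s), 0 star(s)
chars contribute 4×2 = 8; each union adds +2; each star adds +2
Total: 8 + 2 + 0 = 10 states


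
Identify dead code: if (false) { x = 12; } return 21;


condition is constant false, so the whole block is unreachable
Dead: 'if (false) { x = 12; }'


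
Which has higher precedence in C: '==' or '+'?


'+' is additive (level 9); '==' is equality (level 6)
Higher level binds tighter
'+' has higher precedence than '=='


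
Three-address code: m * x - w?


Break into single-operator statements:
t1 = m * x
t2 = t1 - w


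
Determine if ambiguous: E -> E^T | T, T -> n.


precedence layered via separate nonterminal T: deterministic
Unambiguous


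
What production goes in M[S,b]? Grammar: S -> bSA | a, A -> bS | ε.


For [S, b]: 'b' ∈ FIRST(bSA)
Entry: S -> bSA


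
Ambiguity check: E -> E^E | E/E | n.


'n^n/n' has two parse trees (no precedence encoded between ^ and /)
Ambiguous


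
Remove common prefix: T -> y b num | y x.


Common prefix: 'y'
Factored: T -> y T', T' -> b num | x


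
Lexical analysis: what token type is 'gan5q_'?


Pattern: letter/underscore followed by alphanumerics, not a keyword
Type: IDENTIFIER


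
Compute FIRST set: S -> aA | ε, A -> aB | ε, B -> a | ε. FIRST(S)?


Per alternative of S: FIRST(aA) = {a}; FIRST(ε) = {ε}
FIRST(S) = {a, ε}
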